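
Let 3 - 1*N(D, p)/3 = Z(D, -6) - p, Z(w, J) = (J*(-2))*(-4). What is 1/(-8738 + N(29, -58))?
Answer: -1/8759 ≈ -0.00011417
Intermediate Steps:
Z(w, J) = 8*J (Z(w, J) = -2*J*(-4) = 8*J)
N(D, p) = 153 + 3*p (N(D, p) = 9 - 3*(8*(-6) - p) = 9 - 3*(-48 - p) = 9 + (144 + 3*p) = 153 + 3*p)
1/(-8738 + N(29, -58)) = 1/(-8738 + (153 + 3*(-58))) = 1/(-8738 + (153 - 174)) = 1/(-8738 - 21) = 1/(-8759) = -1/8759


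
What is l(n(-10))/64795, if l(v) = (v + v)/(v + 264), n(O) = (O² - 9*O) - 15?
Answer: 70/5689001 ≈ 1.2304e-5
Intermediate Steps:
n(O) = -15 + O² - 9*O
l(v) = 2*v/(264 + v) (l(v) = (2*v)/(264 + v) = 2*v/(264 + v))
l(n(-10))/64795 = (2*(-15 + (-10)² - 9*(-10))/(264 + (-15 + (-10)² - 9*(-10))))/64795 = (2*(-15 + 100 + 90)/(264 + (-15 + 100 + 90)))*(1/64795) = (2*175/(264 + 175))*(1/64795) = (2*175/439)*(1/64795) = (2*175*(1/439))*(1/64795) = (350/439)*(1/64795) = 70/5689001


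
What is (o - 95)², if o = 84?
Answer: 121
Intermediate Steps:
(o - 95)² = (84 - 95)² = (-11)² = 121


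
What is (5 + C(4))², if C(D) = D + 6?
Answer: 225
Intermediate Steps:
C(D) = 6 + D
(5 + C(4))² = (5 + (6 + 4))² = (5 + 10)² = 15² = 225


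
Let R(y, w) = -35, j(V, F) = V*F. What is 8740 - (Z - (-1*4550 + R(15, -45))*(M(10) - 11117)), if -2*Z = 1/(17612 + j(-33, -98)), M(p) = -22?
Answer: 2129671345061/41692 ≈ 5.1081e+7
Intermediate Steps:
j(V, F) = F*V
Z = -1/41692 (Z = -1/(2*(17612 - 98*(-33))) = -1/(2*(17612 + 3234)) = -½/20846 = -½*1/20846 = -1/41692 ≈ -2.3985e-5)
8740 - (Z - (-1*4550 + R(15, -45))*(M(10) - 11117)) = 8740 - (-1/41692 - (-1*4550 - 35)*(-22 - 11117)) = 8740 - (-1/41692 - (-4550 - 35)*(-11139)) = 8740 - (-1/41692 - (-4585)*(-11139)) = 8740 - (-1/41692 - 1*51072315) = 8740 - (-1/41692 - 51072315) = 8740 - 1*(-2129306956981/41692) = 8740 + 2129306956981/41692 = 2129671345061/41692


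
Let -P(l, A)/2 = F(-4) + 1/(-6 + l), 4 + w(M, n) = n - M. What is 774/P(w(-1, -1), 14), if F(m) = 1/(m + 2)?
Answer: 645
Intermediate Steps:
w(M, n) = -4 + n - M (w(M, n) = -4 + (n - M) = -4 + n - M)
F(m) = 1/(2 + m)
P(l, A) = 1 - 2/(-6 + l) (P(l, A) = -2*(1/(2 - 4) + 1/(-6 + l)) = -2*(1/(-2) + 1/(-6 + l)) = -2*(-½ + 1/(-6 + l)) = 1 - 2/(-6 + l))
774/P(w(-1, -1), 14) = 774/(((-8 + (-4 - 1 - 1*(-1)))/(-6 + (-4 - 1 - 1*(-1))))) = 774/(((-8 + (-4 - 1 + 1))/(-6 + (-4 - 1 + 1)))) = 774/(((-8 - 4)/(-6 - 4))) = 774/((-12/(-10))) = 774/((-⅒*(-12))) = 774/(6/5) = 774*(⅚) = 645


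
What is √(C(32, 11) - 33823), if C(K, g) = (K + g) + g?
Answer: I*√33769 ≈ 183.76*I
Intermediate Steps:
C(K, g) = K + 2*g
√(C(32, 11) - 33823) = √((32 + 2*11) - 33823) = √((32 + 22) - 33823) = √(54 - 33823) = √(-33769) = I*√33769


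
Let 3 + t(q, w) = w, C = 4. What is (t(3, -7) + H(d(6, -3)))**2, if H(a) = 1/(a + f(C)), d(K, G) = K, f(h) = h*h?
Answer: 47961/484 ≈ 99.093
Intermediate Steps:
f(h) = h**2
H(a) = 1/(16 + a) (H(a) = 1/(a + 4**2) = 1/(a + 16) = 1/(16 + a))
t(q, w) = -3 + w
(t(3, -7) + H(d(6, -3)))**2 = ((-3 - 7) + 1/(16 + 6))**2 = (-10 + 1/22)**2 = (-219/22)**2 = 47961/484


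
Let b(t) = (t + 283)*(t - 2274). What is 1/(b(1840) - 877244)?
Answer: -1/1798626 ≈ -5.5598e-7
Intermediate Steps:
b(t) = (-2274 + t)*(283 + t) (b(t) = (283 + t)*(-2274 + t) = (-2274 + t)*(283 + t))
1/(b(1840) - 877244) = 1/((-643542 + 1840**2 - 1991*1840) - 877244) = 1/((-643542 + 3385600 - 3663440) - 877244) = 1/(-921382 - 877244) = 1/(-1798626) = -1/1798626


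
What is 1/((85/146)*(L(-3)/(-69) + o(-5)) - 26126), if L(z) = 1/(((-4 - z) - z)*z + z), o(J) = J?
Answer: -45333/1184501878 ≈ -3.8272e-5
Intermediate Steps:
L(z) = 1/(z + z*(-4 - 2*z)) (L(z) = 1/((-4 - 2*z)*z + z) = 1/(z*(-4 - 2*z) + z) = 1/(z + z*(-4 - 2*z)))
1/((85/146)*(L(-3)/(-69) + o(-5)) - 26126) = 1/((85/146)*(-1/(-3*(3 + 2*(-3)))/(-69) - 5) - 26126) = 1/((85*(1/146))*(-1*(-1/3)/(3 - 6)*(-1/69) - 5) - 26126) = 1/(85*(-1*(-1/3)/(-3)*(-1/69) - 5)/146 - 26126) = 1/(85*(-1*(-1/3)*(-1/3)*(-1/69) - 5)/146 - 26126) = 1/(85*(-1/9*(-1/69) - 5)/146 - 26126) = 1/(85*(1/621 - 5)/146 - 26126) = 1/((85/146)*(-3104/621) - 26126) = 1/(-131920/45333 - 26126) = 1/(-1184501878/45333) = -45333/1184501878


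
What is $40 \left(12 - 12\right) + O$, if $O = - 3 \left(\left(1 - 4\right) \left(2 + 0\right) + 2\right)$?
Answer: $12$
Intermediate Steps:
$O = 12$ ($O = - 3 \left(\left(-3\right) 2 + 2\right) = - 3 \left(-6 + 2\right) = \left(-3\right) \left(-4\right) = 12$)
$40 \left(12 - 12\right) + O = 40 \left(12 - 12\right) + 12 = 40 \cdot 0 + 12 = 0 + 12 = 12$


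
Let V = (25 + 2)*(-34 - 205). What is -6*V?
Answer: 38718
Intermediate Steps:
V = -6453 (V = 27*(-239) = -6453)
-6*V = -6*(-6453) = 38718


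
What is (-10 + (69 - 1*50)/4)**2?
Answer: 441/16 ≈ 27.563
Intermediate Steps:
(-10 + (69 - 1*50)/4)**2 = (-10 + (69 - 50)*(1/4))**2 = (-10 + 19*(1/4))**2 = (-10 + 19/4)**2 = (-21/4)**2 = 441/16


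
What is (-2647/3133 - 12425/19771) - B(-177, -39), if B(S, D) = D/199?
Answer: -15745251861/12326566057 ≈ -1.2773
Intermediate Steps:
B(S, D) = D/199 (B(S, D) = D*(1/199) = D/199)
(-2647/3133 - 12425/19771) - B(-177, -39) = (-2647/3133 - 12425/19771) - (-39)/199 = (-2647*1/3133 - 12425*1/19771) - 1*(-39/199) = (-2647/3133 - 12425/19771) + 39/199 = -91261362/61942543 + 39/199 = -15745251861/12326566057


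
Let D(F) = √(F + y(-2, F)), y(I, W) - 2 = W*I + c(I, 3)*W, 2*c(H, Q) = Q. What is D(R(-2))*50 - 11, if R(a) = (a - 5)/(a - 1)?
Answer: -11 + 25*√114/3 ≈ 77.976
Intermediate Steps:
R(a) = (-5 + a)/(-1 + a)
c(H, Q) = Q/2
y(I, W) = 2 + 3*W/2 + I*W (y(I, W) = 2 + (W*I + ((½)*3)*W) = 2 + (I*W + 3*W/2) = 2 + (3*W/2 + I*W) = 2 + 3*W/2 + I*W)
D(F) = √(2 + F/2) (D(F) = √(F + (2 + 3*F/2 - 2*F)) = √(F + (2 - F/2)) = √(2 + F/2))
D(R(-2))*50 - 11 = (√(8 + 2*((-5 - 2)/(-1 - 2)))/2)*50 - 11 = (√(8 + 2*(-7/(-3)))/2)*50 - 11 = (√(8 + 2*(-⅓*(-7)))/2)*50 - 11 = (√(8 + 2*(7/3))/2)*50 - 11 = (√(8 + 14/3)/2)*50 - 11 = (√(38/3)/2)*50 - 11 = ((√114/3)/2)*50 - 11 = (√114/6)*50 - 11 = 25*√114/3 - 11 = -11 + 25*√114/3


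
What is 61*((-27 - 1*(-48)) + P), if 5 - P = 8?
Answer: 1098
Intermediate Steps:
P = -3 (P = 5 - 1*8 = 5 - 8 = -3)
61*((-27 - 1*(-48)) + P) = 61*((-27 - 1*(-48)) - 3) = 61*((-27 + 48) - 3) = 61*(21 - 3) = 61*18 = 1098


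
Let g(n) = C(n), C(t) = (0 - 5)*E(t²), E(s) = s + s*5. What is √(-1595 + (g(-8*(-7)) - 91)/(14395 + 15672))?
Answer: 66*I*√331669077/30067 ≈ 39.977*I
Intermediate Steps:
E(s) = 6*s (E(s) = s + 5*s = 6*s)
C(t) = -30*t² (C(t) = (0 - 5)*(6*t²) = -30*t²)
g(n) = -30*n²
√(-1595 + (g(-8*(-7)) - 91)/(14395 + 15672)) = √(-1595 + (-30*(-8*(-7))² - 91)/(14395 + 15672)) = √(-1595 + (-30*56² - 91)/30067) = √(-1595 + (-30*3136 - 91)*(1/30067)) = √(-1595 + (-94080 - 91)*(1/30067)) = √(-1595 - 94171*1/30067) = √(-1595 - 94171/30067) = √(-48051036/30067) = 66*I*√331669077/30067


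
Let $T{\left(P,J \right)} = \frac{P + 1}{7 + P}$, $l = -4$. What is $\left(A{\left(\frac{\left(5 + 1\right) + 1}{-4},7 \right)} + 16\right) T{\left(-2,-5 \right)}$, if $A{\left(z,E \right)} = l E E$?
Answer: $36$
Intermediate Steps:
$A{\left(z,E \right)} = - 4 E^{2}$ ($A{\left(z,E \right)} = - 4 E E = - 4 E^{2}$)
$T{\left(P,J \right)} = \frac{1 + P}{7 + P}$
$\left(A{\left(\frac{\left(5 + 1\right) + 1}{-4},7 \right)} + 16\right) T{\left(-2,-5 \right)} = \left(- 4 \cdot 7^{2} + 16\right) \frac{1 - 2}{7 - 2} = \left(\left(-4\right) 49 + 16\right) \frac{1}{5} \left(-1\right) = \left(-196 + 16\right) \frac{1}{5} \left(-1\right) = \left(-180\right) \left(- \frac{1}{5}\right) = 36$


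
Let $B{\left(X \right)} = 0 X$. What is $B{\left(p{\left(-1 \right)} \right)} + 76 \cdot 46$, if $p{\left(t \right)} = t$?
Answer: $3496$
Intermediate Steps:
$B{\left(X \right)} = 0$
$B{\left(p{\left(-1 \right)} \right)} + 76 \cdot 46 = 0 + 76 \cdot 46 = 0 + 3496 = 3496$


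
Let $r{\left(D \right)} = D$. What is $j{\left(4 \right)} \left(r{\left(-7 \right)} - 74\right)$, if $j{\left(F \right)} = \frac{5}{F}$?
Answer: $- \frac{405}{4} \approx -101.25$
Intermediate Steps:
$j{\left(4 \right)} \left(r{\left(-7 \right)} - 74\right) = \frac{5}{4} \left(-7 - 74\right) = 5 \cdot \frac{1}{4} \left(-81\right) = \frac{5}{4} \left(-81\right) = - \frac{405}{4}$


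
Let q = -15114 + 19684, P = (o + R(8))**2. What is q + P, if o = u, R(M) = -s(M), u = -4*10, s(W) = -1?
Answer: 6091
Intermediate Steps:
u = -40
R(M) = 1 (R(M) = -1*(-1) = 1)
o = -40
P = 1521 (P = (-40 + 1)**2 = (-39)**2 = 1521)
q = 4570
q + P = 4570 + 1521 = 6091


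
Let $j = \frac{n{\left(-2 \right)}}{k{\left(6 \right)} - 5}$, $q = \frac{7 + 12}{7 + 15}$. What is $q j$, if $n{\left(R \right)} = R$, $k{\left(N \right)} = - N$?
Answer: $\frac{19}{121} \approx 0.15702$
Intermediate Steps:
$q = \frac{19}{22} \approx 0.86364$
$j = \frac{2}{11}$ ($j = - \frac{2}{\left(-1\right) 6 - 5} = - \frac{2}{-6 - 5} = - \frac{2}{-11} = \left(-2\right) \left(- \frac{1}{11}\right) = \frac{2}{11} \approx 0.18182$)
$q j = \frac{19}{22} \cdot \frac{2}{11} = \frac{19}{121}$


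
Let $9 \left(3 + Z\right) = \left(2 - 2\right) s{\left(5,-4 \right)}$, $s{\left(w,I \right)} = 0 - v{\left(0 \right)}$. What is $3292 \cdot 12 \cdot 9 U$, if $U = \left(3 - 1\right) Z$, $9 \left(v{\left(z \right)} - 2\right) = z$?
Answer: $-2133216$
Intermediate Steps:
$v{\left(z \right)} = 2 + \frac{z}{9}$
$s{\left(w,I \right)} = -2$ ($s{\left(w,I \right)} = 0 - \left(2 + \frac{1}{9} \cdot 0\right) = 0 - \left(2 + 0\right) = 0 - 2 = -2$)
$Z = -3$ ($Z = -3 + \frac{\left(2 - 2\right) \left(-2\right)}{9} = -3 + \frac{0 \left(-2\right)}{9} = -3 + \frac{1}{9} \cdot 0 = -3 + 0 = -3$)
$U = -6$ ($U = \left(3 - 1\right) \left(-3\right) = 2 \left(-3\right) = -6$)
$3292 \cdot 12 \cdot 9 U = 3292 \cdot 12 \cdot 9 \left(-6\right) = 3292 \cdot 108 \left(-6\right) = 3292 \left(-648\right) = -2133216$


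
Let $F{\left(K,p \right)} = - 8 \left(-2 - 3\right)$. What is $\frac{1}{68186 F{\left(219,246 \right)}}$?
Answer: $\frac{1}{2727440} \approx 3.6664 \cdot 10^{-7}$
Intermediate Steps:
$F{\left(K,p \right)} = 40$ ($F{\left(K,p \right)} = \left(-8\right) \left(-5\right) = 40$)
$\frac{1}{68186 F{\left(219,246 \right)}} = \frac{1}{68186 \cdot 40} = \frac{1}{68186} \cdot \frac{1}{40} = \frac{1}{2727440}$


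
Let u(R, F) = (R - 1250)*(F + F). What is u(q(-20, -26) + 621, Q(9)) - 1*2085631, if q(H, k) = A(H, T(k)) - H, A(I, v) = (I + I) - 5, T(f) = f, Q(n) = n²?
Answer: -2191579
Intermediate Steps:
A(I, v) = -5 + 2*I (A(I, v) = 2*I - 5 = -5 + 2*I)
q(H, k) = -5 + H (q(H, k) = (-5 + 2*H) - H = -5 + H)
u(R, F) = 2*F*(-1250 + R) (u(R, F) = (-1250 + R)*(2*F) = 2*F*(-1250 + R))
u(q(-20, -26) + 621, Q(9)) - 1*2085631 = 2*9²*(-1250 + ((-5 - 20) + 621)) - 1*2085631 = 2*81*(-1250 + (-25 + 621)) - 2085631 = 2*81*(-1250 + 596) - 2085631 = 2*81*(-654) - 2085631 = -105948 - 2085631 = -2191579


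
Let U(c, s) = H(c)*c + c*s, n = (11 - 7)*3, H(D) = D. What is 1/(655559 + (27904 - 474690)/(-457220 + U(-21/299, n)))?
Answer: 40876000127/26796669710371179 ≈ 1.5254e-6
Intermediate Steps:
n = 12 (n = 4*3 = 12)
U(c, s) = c**2 + c*s (U(c, s) = c*c + c*s = c**2 + c*s)
1/(655559 + (27904 - 474690)/(-457220 + U(-21/299, n))) = 1/(655559 + (27904 - 474690)/(-457220 + (-21/299)*(-21/299 + 12))) = 1/(655559 - 446786/(-457220 + (-21*1/299)*(-21*1/299 + 12))) = 1/(655559 - 446786/(-457220 - 21*(-21/299 + 12)/299)) = 1/(655559 - 446786/(-457220 - 21/299*3567/299)) = 1/(655559 - 446786/(-457220 - 74907/89401)) = 1/(655559 - 446786/(-40876000127/89401)) = 1/(655559 - 446786*(-89401/40876000127)) = 1/(655559 + 39943115186/40876000127) = 1/(26796669710371179/40876000127) = 40876000127/26796669710371179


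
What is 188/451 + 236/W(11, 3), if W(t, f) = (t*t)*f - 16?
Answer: 171672/156497 ≈ 1.0970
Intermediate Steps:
W(t, f) = -16 + f*t² (W(t, f) = t²*f - 16 = f*t² - 16 = -16 + f*t²)
188/451 + 236/W(11, 3) = 188/451 + 236/(-16 + 3*11²) = 188*(1/451) + 236/(-16 + 3*121) = 188/451 + 236/(-16 + 363) = 188/451 + 236/347 = 171672/156497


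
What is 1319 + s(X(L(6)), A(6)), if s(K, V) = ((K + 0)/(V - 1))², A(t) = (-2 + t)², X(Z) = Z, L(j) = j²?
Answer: 33119/25 ≈ 1324.8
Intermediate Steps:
s(K, V) = K²/(-1 + V)² (s(K, V) = (K/(-1 + V))² = K²/(-1 + V)²)
1319 + s(X(L(6)), A(6)) = 1319 + (6²)²/(-1 + (-2 + 6)²)² = 1319 + 36²/(-1 + 4²)² = 1319 + 1296/(-1 + 16)² = 1319 + 1296/15² = 1319 + 1296*(1/225) = 1319 + 144/25 = 33119/25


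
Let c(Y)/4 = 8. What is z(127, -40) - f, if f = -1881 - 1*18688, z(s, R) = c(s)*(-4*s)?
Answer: 4313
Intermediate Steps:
c(Y) = 32 (c(Y) = 4*8 = 32)
z(s, R) = -128*s (z(s, R) = 32*(-4*s) = -128*s)
f = -20569 (f = -1881 - 18688 = -20569)
z(127, -40) - f = -128*127 - 1*(-20569) = -16256 + 20569 = 4313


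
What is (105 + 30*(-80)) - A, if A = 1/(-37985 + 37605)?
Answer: -872099/380 ≈ -2295.0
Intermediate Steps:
A = -1/380 (A = 1/(-380) = -1/380 ≈ -0.0026316)
(105 + 30*(-80)) - A = (105 + 30*(-80)) - 1*(-1/380) = (105 - 2400) + 1/380 = -2295 + 1/380 = -872099/380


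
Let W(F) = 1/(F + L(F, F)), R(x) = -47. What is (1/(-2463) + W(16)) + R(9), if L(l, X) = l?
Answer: -3701921/78816 ≈ -46.969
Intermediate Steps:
W(F) = 1/(2*F) (W(F) = 1/(F + F) = 1/(2*F))
(1/(-2463) + W(16)) + R(9) = (1/(-2463) + (½)/16) - 47 = (-1/2463 + (½)*(1/16)) - 47 = (-1/2463 + 1/32) - 47 = 2431/78816 - 47 = -3701921/78816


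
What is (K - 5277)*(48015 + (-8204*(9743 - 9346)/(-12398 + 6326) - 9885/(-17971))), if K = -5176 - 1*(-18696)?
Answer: 10917820379106691/27279978 ≈ 4.0021e+8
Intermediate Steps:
K = 13520 (K = -5176 + 18696 = 13520)
(K - 5277)*(48015 + (-8204*(9743 - 9346)/(-12398 + 6326) - 9885/(-17971))) = (13520 - 5277)*(48015 + (-8204*(9743 - 9346)/(-12398 + 6326) - 9885/(-17971))) = 8243*(48015 + (-8204/((-6072/397)) - 9885*(-1/17971))) = 8243*(48015 + (-8204/((-6072*1/397)) + 9885/17971)) = 8243*(48015 + (-8204/(-6072/397) + 9885/17971)) = 8243*(48015 + (-8204*(-397/6072) + 9885/17971)) = 8243*(48015 + (814247/1518 + 9885/17971)) = 8243*(48015 + 14647838267/27279978) = 8243*(1324495981937/27279978) = 10917820379106691/27279978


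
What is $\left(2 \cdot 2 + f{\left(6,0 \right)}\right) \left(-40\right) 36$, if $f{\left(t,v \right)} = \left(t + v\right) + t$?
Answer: $-23040$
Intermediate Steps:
$f{\left(t,v \right)} = v + 2 t$
$\left(2 \cdot 2 + f{\left(6,0 \right)}\right) \left(-40\right) 36 = \left(2 \cdot 2 + \left(0 + 2 \cdot 6\right)\right) \left(-40\right) 36 = \left(4 + \left(0 + 12\right)\right) \left(-40\right) 36 = \left(4 + 12\right) \left(-40\right) 36 = 16 \left(-40\right) 36 = \left(-640\right) 36 = -23040$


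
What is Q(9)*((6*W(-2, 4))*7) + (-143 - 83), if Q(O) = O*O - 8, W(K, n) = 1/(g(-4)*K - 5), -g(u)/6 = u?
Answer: -15044/53 ≈ -283.85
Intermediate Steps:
g(u) = -6*u
W(K, n) = 1/(-5 + 24*K) (W(K, n) = 1/((-6*(-4))*K - 5) = 1/(24*K - 5) = 1/(-5 + 24*K))
Q(O) = -8 + O² (Q(O) = O² - 8 = -8 + O²)
Q(9)*((6*W(-2, 4))*7) + (-143 - 83) = (-8 + 9²)*((6/(-5 + 24*(-2)))*7) + (-143 - 83) = (-8 + 81)*((6/(-5 - 48))*7) - 226 = 73*((6/(-53))*7) - 226 = 73*((6*(-1/53))*7) - 226 = 73*(-6/53*7) - 226 = 73*(-42/53) - 226 = -3066/53 - 226 = -15044/53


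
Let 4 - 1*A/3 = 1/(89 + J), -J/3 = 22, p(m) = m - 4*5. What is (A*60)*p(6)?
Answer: -229320/23 ≈ -9970.4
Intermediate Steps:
p(m) = -20 + m (p(m) = m - 20 = -20 + m)
J = -66 (J = -3*22 = -66)
A = 273/23 (A = 12 - 3/(89 - 66) = 12 - 3/23 = 273/23 ≈ 11.870)
(A*60)*p(6) = ((273/23)*60)*(-20 + 6) = (16380/23)*(-14) = -229320/23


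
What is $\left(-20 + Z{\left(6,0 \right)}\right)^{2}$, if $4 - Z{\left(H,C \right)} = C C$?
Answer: $256$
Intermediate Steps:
$Z{\left(H,C \right)} = 4 - C^{2}$ ($Z{\left(H,C \right)} = 4 - C C = 4 - C^{2}$)
$\left(-20 + Z{\left(6,0 \right)}\right)^{2} = \left(-20 + \left(4 - 0^{2}\right)\right)^{2} = \left(-20 + \left(4 - 0\right)\right)^{2} = \left(-20 + \left(4 + 0\right)\right)^{2} = \left(-20 + 4\right)^{2} = \left(-16\right)^{2} = 256$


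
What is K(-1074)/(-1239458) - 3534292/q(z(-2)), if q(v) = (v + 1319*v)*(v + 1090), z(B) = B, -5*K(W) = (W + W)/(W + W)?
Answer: 905084105/735561984 ≈ 1.2305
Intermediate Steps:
K(W) = -⅕ (K(W) = -(W + W)/(5*(W + W)) = -2*W/(5*(2*W)) = -2*W*1/(2*W)/5 = -⅕*1 = -⅕)
q(v) = 1320*v*(1090 + v) (q(v) = (1320*v)*(1090 + v) = 1320*v*(1090 + v))
K(-1074)/(-1239458) - 3534292/q(z(-2)) = -⅕/(-1239458) - 3534292*(-1/(2640*(1090 - 2))) = -⅕*(-1/1239458) - 3534292/(1320*(-2)*1088) = 1/6197290 - 3534292/(-2872320) = 1/6197290 - 3534292*(-1/2872320) = 1/6197290 + 883573/718080 = 905084105/735561984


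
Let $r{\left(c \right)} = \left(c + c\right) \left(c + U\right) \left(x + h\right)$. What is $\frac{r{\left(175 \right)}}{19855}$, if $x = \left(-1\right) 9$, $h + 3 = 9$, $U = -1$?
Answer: $- \frac{36540}{3971} \approx -9.2017$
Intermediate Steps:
$h = 6$ ($h = -3 + 9 = 6$)
$x = -9$
$r{\left(c \right)} = - 6 c \left(-1 + c\right)$ ($r{\left(c \right)} = \left(c + c\right) \left(c - 1\right) \left(-9 + 6\right) = 2 c \left(-1 + c\right) \left(-3\right) = - 6 c \left(-1 + c\right)$)
$\frac{r{\left(175 \right)}}{19855} = \frac{6 \cdot 175 \left(1 - 175\right)}{19855} = 6 \cdot 175 \left(1 - 175\right) \frac{1}{19855} = 6 \cdot 175 \left(-174\right) \frac{1}{19855} = \left(-182700\right) \frac{1}{19855} = - \frac{36540}{3971}$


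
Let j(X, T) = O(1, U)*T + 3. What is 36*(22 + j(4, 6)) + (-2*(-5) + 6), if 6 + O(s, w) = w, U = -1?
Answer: -596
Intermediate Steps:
O(s, w) = -6 + w
j(X, T) = 3 - 7*T (j(X, T) = (-6 - 1)*T + 3 = -7*T + 3 = 3 - 7*T)
36*(22 + j(4, 6)) + (-2*(-5) + 6) = 36*(22 + (3 - 7*6)) + (-2*(-5) + 6) = 36*(22 + (3 - 42)) + (10 + 6) = 36*(22 - 39) + 16 = 36*(-17) + 16 = -612 + 16 = -596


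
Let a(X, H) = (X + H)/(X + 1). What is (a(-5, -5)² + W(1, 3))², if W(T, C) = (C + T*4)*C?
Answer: 11881/16 ≈ 742.56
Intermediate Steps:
W(T, C) = C*(C + 4*T) (W(T, C) = (C + 4*T)*C = C*(C + 4*T))
a(X, H) = (H + X)/(1 + X)
(a(-5, -5)² + W(1, 3))² = (((-5 - 5)/(1 - 5))² + 3*(3 + 4*1))² = ((-10/(-4))² + 3*(3 + 4))² = ((-¼*(-10))² + 3*7)² = ((5/2)² + 21)² = (25/4 + 21)² = (109/4)² = 11881/16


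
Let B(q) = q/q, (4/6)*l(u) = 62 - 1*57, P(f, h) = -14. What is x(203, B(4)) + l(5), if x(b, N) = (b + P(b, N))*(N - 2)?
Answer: -363/2 ≈ -181.50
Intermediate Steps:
l(u) = 15/2 (l(u) = 3*(62 - 1*57)/2 = 3*(62 - 57)/2 = (3/2)*5 = 15/2)
B(q) = 1
x(b, N) = (-14 + b)*(-2 + N) (x(b, N) = (b - 14)*(N - 2) = (-14 + b)*(-2 + N))
x(203, B(4)) + l(5) = (28 - 14*1 - 2*203 + 1*203) + 15/2 = (28 - 14 - 406 + 203) + 15/2 = -189 + 15/2 = -363/2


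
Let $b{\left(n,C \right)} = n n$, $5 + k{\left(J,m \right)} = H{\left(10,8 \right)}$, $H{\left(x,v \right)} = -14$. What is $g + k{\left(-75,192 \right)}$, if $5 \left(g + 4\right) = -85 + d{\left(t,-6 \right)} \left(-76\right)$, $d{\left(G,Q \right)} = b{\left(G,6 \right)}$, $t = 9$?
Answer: $- \frac{6356}{5} \approx -1271.2$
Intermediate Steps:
$k{\left(J,m \right)} = -19$ ($k{\left(J,m \right)} = -5 - 14 = -19$)
$b{\left(n,C \right)} = n^{2}$
$d{\left(G,Q \right)} = G^{2}$
$g = - \frac{6261}{5}$ ($g = -4 + \frac{-85 + 9^{2} \left(-76\right)}{5} = -4 + \frac{-85 + 81 \left(-76\right)}{5} = -4 + \frac{-85 - 6156}{5} = -4 + \frac{1}{5} \left(-6241\right) = -4 - \frac{6241}{5} = - \frac{6261}{5} \approx -1252.2$)
$g + k{\left(-75,192 \right)} = - \frac{6261}{5} - 19 = - \frac{6356}{5}$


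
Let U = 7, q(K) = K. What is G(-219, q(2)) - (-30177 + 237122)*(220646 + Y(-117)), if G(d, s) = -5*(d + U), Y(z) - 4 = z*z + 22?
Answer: -48499836085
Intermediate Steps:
Y(z) = 26 + z² (Y(z) = 4 + (z*z + 22) = 4 + (z² + 22) = 4 + (22 + z²) = 26 + z²)
G(d, s) = -35 - 5*d (G(d, s) = -5*(d + 7) = -5*(7 + d) = -35 - 5*d)
G(-219, q(2)) - (-30177 + 237122)*(220646 + Y(-117)) = (-35 - 5*(-219)) - (-30177 + 237122)*(220646 + (26 + (-117)²)) = (-35 + 1095) - 206945*(220646 + (26 + 13689)) = 1060 - 206945*(220646 + 13715) = 1060 - 206945*234361 = 1060 - 1*48499837145 = 1060 - 48499837145 = -48499836085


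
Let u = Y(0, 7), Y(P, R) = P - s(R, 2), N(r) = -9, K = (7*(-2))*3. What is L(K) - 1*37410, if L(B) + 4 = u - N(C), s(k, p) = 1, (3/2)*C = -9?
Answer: -37406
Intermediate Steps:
C = -6 (C = (⅔)*(-9) = -6)
K = -42 (K = -14*3 = -42)
Y(P, R) = -1 + P (Y(P, R) = P - 1*1 = P - 1 = -1 + P)
u = -1 (u = -1 + 0 = -1)
L(B) = 4 (L(B) = -4 + (-1 - 1*(-9)) = -4 + (-1 + 9) = -4 + 8 = 4)
L(K) - 1*37410 = 4 - 1*37410 = 4 - 37410 = -37406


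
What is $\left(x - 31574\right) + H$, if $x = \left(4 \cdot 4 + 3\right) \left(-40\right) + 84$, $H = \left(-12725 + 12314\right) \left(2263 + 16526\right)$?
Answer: $-7754529$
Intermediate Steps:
$H = -7722279$ ($H = \left(-411\right) 18789 = -7722279$)
$x = -676$ ($x = \left(16 + 3\right) \left(-40\right) + 84 = 19 \left(-40\right) + 84 = -760 + 84 = -676$)
$\left(x - 31574\right) + H = \left(-676 - 31574\right) - 7722279 = -32250 - 7722279 = -7754529$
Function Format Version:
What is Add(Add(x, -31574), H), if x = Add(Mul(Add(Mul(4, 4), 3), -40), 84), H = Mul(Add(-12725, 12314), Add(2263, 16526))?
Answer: -7754529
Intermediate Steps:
H = -7722279 (H = Mul(-411, 18789) = -7722279)
x = -676 (x = Add(Mul(Add(16, 3), -40), 84) = Add(Mul(19, -40), 84) = Add(-760, 84) = -676)
Add(Add(x, -31574), H) = Add(Add(-676, -31574), -7722279) = Add(-32250, -7722279) = -7754529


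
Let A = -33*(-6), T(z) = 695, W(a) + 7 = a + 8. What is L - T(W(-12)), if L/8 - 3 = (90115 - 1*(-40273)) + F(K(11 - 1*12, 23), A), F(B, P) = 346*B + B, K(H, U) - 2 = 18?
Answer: 1097953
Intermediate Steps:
W(a) = 1 + a (W(a) = -7 + (a + 8) = -7 + (8 + a) = 1 + a)
K(H, U) = 20 (K(H, U) = 2 + 18 = 20)
A = 198
F(B, P) = 347*B
L = 1098648 (L = 24 + 8*((90115 - 1*(-40273)) + 347*20) = 24 + 8*((90115 + 40273) + 6940) = 24 + 8*(130388 + 6940) = 24 + 8*137328 = 24 + 1098624 = 1098648)
L - T(W(-12)) = 1098648 - 1*695 = 1098648 - 695 = 1097953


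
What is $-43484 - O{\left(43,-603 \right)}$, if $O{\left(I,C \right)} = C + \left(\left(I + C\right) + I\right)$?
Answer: $-42364$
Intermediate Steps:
$O{\left(I,C \right)} = 2 C + 2 I$ ($O{\left(I,C \right)} = C + \left(\left(C + I\right) + I\right) = C + \left(C + 2 I\right) = 2 C + 2 I$)
$-43484 - O{\left(43,-603 \right)} = -43484 - \left(2 \left(-603\right) + 2 \cdot 43\right) = -43484 - \left(-1206 + 86\right) = -43484 - -1120 = -43484 + 1120 = -42364$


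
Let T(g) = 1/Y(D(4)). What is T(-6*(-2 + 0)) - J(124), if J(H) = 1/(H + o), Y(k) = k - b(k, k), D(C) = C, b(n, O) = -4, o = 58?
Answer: 87/728 ≈ 0.11951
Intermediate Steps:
Y(k) = 4 + k (Y(k) = k - 1*(-4) = k + 4 = 4 + k)
J(H) = 1/(58 + H) (J(H) = 1/(H + 58) = 1/(58 + H))
T(g) = 1/8 (T(g) = 1/(4 + 4) = 1/8)
T(-6*(-2 + 0)) - J(124) = 1/8 - 1/(58 + 124) = 1/8 - 1/182 = 87/728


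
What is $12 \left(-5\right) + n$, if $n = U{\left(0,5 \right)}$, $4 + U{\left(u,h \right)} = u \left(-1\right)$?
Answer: $-64$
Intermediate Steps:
$U{\left(u,h \right)} = -4 - u$ ($U{\left(u,h \right)} = -4 + u \left(-1\right) = -4 - u$)
$n = -4$ ($n = -4 - 0 = -4 + 0 = -4$)
$12 \left(-5\right) + n = 12 \left(-5\right) - 4 = -60 - 4 = -64$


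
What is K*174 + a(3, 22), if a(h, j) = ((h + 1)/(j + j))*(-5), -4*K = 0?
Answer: -5/11 ≈ -0.45455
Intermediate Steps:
K = 0 (K = -¼*0 = 0)
a(h, j) = -5*(1 + h)/(2*j) (a(h, j) = ((1 + h)/((2*j)))*(-5) = ((1 + h)*(1/(2*j)))*(-5) = ((1 + h)/(2*j))*(-5) = -5*(1 + h)/(2*j))
K*174 + a(3, 22) = 0*174 + (5/2)*(-1 - 1*3)/22 = 0 + (5/2)*(1/22)*(-1 - 3) = 0 + (5/2)*(1/22)*(-4) = 0 - 5/11 = -5/11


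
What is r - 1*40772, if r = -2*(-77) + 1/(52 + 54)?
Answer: -4305507/106 ≈ -40618.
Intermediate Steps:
r = 16325/106 (r = 154 + 1/106 = 16325/106 ≈ 154.01)
r - 1*40772 = 16325/106 - 1*40772 = 16325/106 - 40772 = -4305507/106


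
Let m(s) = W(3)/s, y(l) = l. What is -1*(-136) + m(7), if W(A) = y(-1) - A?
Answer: 948/7 ≈ 135.43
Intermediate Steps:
W(A) = -1 - A
m(s) = -4/s (m(s) = (-1 - 1*3)/s = (-1 - 3)/s = -4/s)
-1*(-136) + m(7) = -1*(-136) - 4/7 = 136 - 4*⅐ = 136 - 4/7 = 948/7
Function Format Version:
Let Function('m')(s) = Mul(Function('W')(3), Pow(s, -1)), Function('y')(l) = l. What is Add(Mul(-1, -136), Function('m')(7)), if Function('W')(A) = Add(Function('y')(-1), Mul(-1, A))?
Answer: Rational(948, 7) ≈ 135.43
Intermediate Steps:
Function('W')(A) = Add(-1, Mul(-1, A))
Function('m')(s) = Mul(-4, Pow(s, -1)) (Function('m')(s) = Mul(Add(-1, Mul(-1, 3)), Pow(s, -1)) = Mul(Add(-1, -3), Pow(s, -1)) = Mul(-4, Pow(s, -1)))
Add(Mul(-1, -136), Function('m')(7)) = Add(Mul(-1, -136), Mul(-4, Pow(7, -1))) = Add(136, Mul(-4, Rational(1, 7))) = Add(136, Rational(-4, 7)) = Rational(948, 7)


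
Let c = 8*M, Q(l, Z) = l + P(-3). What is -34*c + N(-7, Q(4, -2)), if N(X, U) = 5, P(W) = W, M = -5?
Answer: 1365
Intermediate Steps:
Q(l, Z) = -3 + l (Q(l, Z) = l - 3 = -3 + l)
c = -40 (c = 8*(-5) = -40)
-34*c + N(-7, Q(4, -2)) = -34*(-40) + 5 = 1360 + 5 = 1365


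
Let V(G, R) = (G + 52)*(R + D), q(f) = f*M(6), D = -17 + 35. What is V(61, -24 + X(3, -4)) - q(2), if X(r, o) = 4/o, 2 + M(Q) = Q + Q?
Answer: -811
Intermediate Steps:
D = 18
M(Q) = -2 + 2*Q (M(Q) = -2 + (Q + Q) = -2 + 2*Q)
q(f) = 10*f (q(f) = f*(-2 + 2*6) = f*(-2 + 12) = f*10 = 10*f)
V(G, R) = (18 + R)*(52 + G) (V(G, R) = (G + 52)*(R + 18) = (52 + G)*(18 + R) = (18 + R)*(52 + G))
V(61, -24 + X(3, -4)) - q(2) = (936 + 18*61 + 52*(-24 + 4/(-4)) + 61*(-24 + 4/(-4))) - 10*2 = (936 + 1098 + 52*(-24 + 4*(-¼)) + 61*(-24 + 4*(-¼))) - 1*20 = (936 + 1098 + 52*(-24 - 1) + 61*(-24 - 1)) - 20 = (936 + 1098 + 52*(-25) + 61*(-25)) - 20 = (936 + 1098 - 1300 - 1525) - 20 = -791 - 20 = -811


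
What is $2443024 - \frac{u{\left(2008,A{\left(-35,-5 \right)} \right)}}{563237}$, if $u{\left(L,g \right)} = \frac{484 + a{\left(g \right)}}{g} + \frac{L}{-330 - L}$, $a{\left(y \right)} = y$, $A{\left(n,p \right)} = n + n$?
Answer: $\frac{8042728818320949}{3292120265} \approx 2.443 \cdot 10^{6}$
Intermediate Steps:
$A{\left(n,p \right)} = 2 n$
$u{\left(L,g \right)} = \frac{L}{-330 - L} + \frac{484 + g}{g}$ ($u{\left(L,g \right)} = \frac{484 + g}{g} + \frac{L}{-330 - L} = \frac{L}{-330 - L} + \frac{484 + g}{g}$)
$2443024 - \frac{u{\left(2008,A{\left(-35,-5 \right)} \right)}}{563237} = 2443024 - \frac{22 \frac{1}{2 \left(-35\right)} \frac{1}{330 + 2008} \left(7260 + 15 \cdot 2 \left(-35\right) + 22 \cdot 2008\right)}{563237} = 2443024 - \frac{22 \left(7260 + 15 \left(-70\right) + 44176\right)}{\left(-70\right) 2338} \cdot \frac{1}{563237} = 2443024 - 22 \left(- \frac{1}{70}\right) \frac{1}{2338} \left(7260 - 1050 + 44176\right) \frac{1}{563237} = 2443024 - 22 \left(- \frac{1}{70}\right) \frac{1}{2338} \cdot 50386 \cdot \frac{1}{563237} = 2443024 - \left(- \frac{39589}{5845}\right) \frac{1}{563237} = 2443024 - - \frac{39589}{3292120265} = 2443024 + \frac{39589}{3292120265} = \frac{8042728818320949}{3292120265}$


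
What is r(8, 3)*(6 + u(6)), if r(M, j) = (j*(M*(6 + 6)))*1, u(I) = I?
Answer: 3456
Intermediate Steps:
r(M, j) = 12*M*j (r(M, j) = (j*(M*12))*1 = (j*(12*M))*1 = (12*M*j)*1 = 12*M*j)
r(8, 3)*(6 + u(6)) = (12*8*3)*(6 + 6) = 288*12 = 3456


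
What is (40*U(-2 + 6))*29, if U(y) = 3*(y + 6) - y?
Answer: 30160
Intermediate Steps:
U(y) = 18 + 2*y (U(y) = 3*(6 + y) - y = (18 + 3*y) - y = 18 + 2*y)
(40*U(-2 + 6))*29 = (40*(18 + 2*(-2 + 6)))*29 = (40*(18 + 2*4))*29 = (40*(18 + 8))*29 = (40*26)*29 = 1040*29 = 30160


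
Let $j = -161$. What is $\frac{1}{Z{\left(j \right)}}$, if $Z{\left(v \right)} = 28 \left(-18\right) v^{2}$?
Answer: $- \frac{1}{13064184} \approx -7.6545 \cdot 10^{-8}$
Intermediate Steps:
$Z{\left(v \right)} = - 504 v^{2}$
$\frac{1}{Z{\left(j \right)}} = \frac{1}{\left(-504\right) \left(-161\right)^{2}} = \frac{1}{\left(-504\right) 25921} = \frac{1}{-13064184} = - \frac{1}{13064184}$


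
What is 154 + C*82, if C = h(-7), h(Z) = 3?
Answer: 400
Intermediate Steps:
C = 3
154 + C*82 = 154 + 3*82 = 154 + 246 = 400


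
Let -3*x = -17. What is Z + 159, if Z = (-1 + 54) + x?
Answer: 653/3 ≈ 217.67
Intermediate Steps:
x = 17/3 (x = -⅓*(-17) = 17/3 ≈ 5.6667)
Z = 176/3 (Z = (-1 + 54) + 17/3 = 53 + 17/3 = 176/3 ≈ 58.667)
Z + 159 = 176/3 + 159 = 653/3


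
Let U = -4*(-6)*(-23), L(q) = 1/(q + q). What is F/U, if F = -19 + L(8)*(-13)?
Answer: 317/8832 ≈ 0.035892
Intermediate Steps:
L(q) = 1/(2*q)
U = -552 (U = 24*(-23) = -552)
F = -317/16 (F = -19 + ((1/2)/8)*(-13) = -19 + ((1/2)*(1/8))*(-13) = -19 + (1/16)*(-13) = -19 - 13/16 = -317/16 ≈ -19.813)
F/U = -317/16/(-552) = -317/16*(-1/552) = 317/8832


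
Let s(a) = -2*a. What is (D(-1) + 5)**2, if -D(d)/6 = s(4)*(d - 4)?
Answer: 55225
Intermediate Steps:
D(d) = -192 + 48*d (D(d) = -6*(-2*4)*(d - 4) = -(-48)*(-4 + d) = -6*(32 - 8*d) = -192 + 48*d)
(D(-1) + 5)**2 = ((-192 + 48*(-1)) + 5)**2 = ((-192 - 48) + 5)**2 = (-240 + 5)**2 = (-235)**2 = 55225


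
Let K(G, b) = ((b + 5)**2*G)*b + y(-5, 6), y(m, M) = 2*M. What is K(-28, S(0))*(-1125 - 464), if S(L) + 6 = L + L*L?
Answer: -286020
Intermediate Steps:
S(L) = -6 + L + L**2 (S(L) = -6 + (L + L*L) = -6 + (L + L**2) = -6 + L + L**2)
K(G, b) = 12 + G*b*(5 + b)**2 (K(G, b) = ((b + 5)**2*G)*b + 2*6 = ((5 + b)**2*G)*b + 12 = (G*(5 + b)**2)*b + 12 = G*b*(5 + b)**2 + 12 = 12 + G*b*(5 + b)**2)
K(-28, S(0))*(-1125 - 464) = (12 - 28*(-6 + 0 + 0**2)*(5 + (-6 + 0 + 0**2))**2)*(-1125 - 464) = (12 - 28*(-6 + 0 + 0)*(5 + (-6 + 0 + 0))**2)*(-1589) = (12 - 28*(-6)*(5 - 6)**2)*(-1589) = (12 - 28*(-6)*(-1)**2)*(-1589) = (12 - 28*(-6)*1)*(-1589) = (12 + 168)*(-1589) = 180*(-1589) = -286020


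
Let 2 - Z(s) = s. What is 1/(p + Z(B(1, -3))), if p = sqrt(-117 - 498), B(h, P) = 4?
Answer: -2/619 - I*sqrt(615)/619 ≈ -0.003231 - 0.040063*I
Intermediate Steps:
p = I*sqrt(615) (p = sqrt(-615) = I*sqrt(615) ≈ 24.799*I)
Z(s) = 2 - s
1/(p + Z(B(1, -3))) = 1/(I*sqrt(615) + (2 - 1*4)) = 1/(I*sqrt(615) + (2 - 4)) = 1/(I*sqrt(615) - 2) = 1/(-2 + I*sqrt(615))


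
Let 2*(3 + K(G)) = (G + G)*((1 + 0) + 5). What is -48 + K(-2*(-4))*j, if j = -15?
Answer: -723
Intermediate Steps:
K(G) = -3 + 6*G (K(G) = -3 + ((G + G)*((1 + 0) + 5))/2 = -3 + ((2*G)*(1 + 5))/2 = -3 + ((2*G)*6)/2 = -3 + (12*G)/2 = -3 + 6*G)
-48 + K(-2*(-4))*j = -48 + (-3 + 6*(-2*(-4)))*(-15) = -48 + (-3 + 6*8)*(-15) = -48 + (-3 + 48)*(-15) = -48 + 45*(-15) = -48 - 675 = -723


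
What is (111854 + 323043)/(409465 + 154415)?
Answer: 434897/563880 ≈ 0.77126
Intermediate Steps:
(111854 + 323043)/(409465 + 154415) = 434897/563880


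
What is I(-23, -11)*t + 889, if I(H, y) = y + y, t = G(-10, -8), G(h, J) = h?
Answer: 1109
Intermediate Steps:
t = -10
I(H, y) = 2*y
I(-23, -11)*t + 889 = (2*(-11))*(-10) + 889 = -22*(-10) + 889 = 220 + 889 = 1109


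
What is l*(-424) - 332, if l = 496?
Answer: -210636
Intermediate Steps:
l*(-424) - 332 = 496*(-424) - 332 = -210304 - 332 = -210636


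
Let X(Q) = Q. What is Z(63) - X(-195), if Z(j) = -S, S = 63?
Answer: 132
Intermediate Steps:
Z(j) = -63 (Z(j) = -1*63 = -63)
Z(63) - X(-195) = -63 - 1*(-195) = -63 + 195 = 132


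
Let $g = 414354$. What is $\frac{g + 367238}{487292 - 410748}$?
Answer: $\frac{97699}{9568} \approx 10.211$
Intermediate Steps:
$\frac{g + 367238}{487292 - 410748} = \frac{414354 + 367238}{487292 - 410748} = \frac{781592}{76544} = 781592 \cdot \frac{1}{76544} = \frac{97699}{9568}$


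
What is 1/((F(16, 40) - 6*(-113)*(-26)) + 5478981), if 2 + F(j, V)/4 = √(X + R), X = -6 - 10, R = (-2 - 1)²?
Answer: 5461345/29826289209137 - 4*I*√7/29826289209137 ≈ 1.8311e-7 - 3.5482e-13*I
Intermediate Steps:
R = 9 (R = (-3)² = 9)
X = -16
F(j, V) = -8 + 4*I*√7 (F(j, V) = -8 + 4*√(-16 + 9) = -8 + 4*√(-7) = -8 + 4*(I*√7) = -8 + 4*I*√7)
1/((F(16, 40) - 6*(-113)*(-26)) + 5478981) = 1/(((-8 + 4*I*√7) - 6*(-113)*(-26)) + 5478981) = 1/(((-8 + 4*I*√7) + 678*(-26)) + 5478981) = 1/(((-8 + 4*I*√7) - 17628) + 5478981) = 1/((-17636 + 4*I*√7) + 5478981) = 1/(5461345 + 4*I*√7)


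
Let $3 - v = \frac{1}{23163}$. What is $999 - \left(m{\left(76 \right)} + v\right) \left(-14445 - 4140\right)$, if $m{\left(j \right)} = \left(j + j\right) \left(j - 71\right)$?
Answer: $\frac{15642032577}{1103} \approx 1.4181 \cdot 10^{7}$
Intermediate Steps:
$v = \frac{69488}{23163}$ ($v = 3 - \frac{1}{23163} = \frac{69488}{23163} \approx 3.0$)
$m{\left(j \right)} = 2 j \left(-71 + j\right)$
$999 - \left(m{\left(76 \right)} + v\right) \left(-14445 - 4140\right) = 999 - \left(2 \cdot 76 \left(-71 + 76\right) + \frac{69488}{23163}\right) \left(-14445 - 4140\right) = 999 - \left(2 \cdot 76 \cdot 5 + \frac{69488}{23163}\right) \left(-18585\right) = 999 - \left(760 + \frac{69488}{23163}\right) \left(-18585\right) = 999 - \frac{17673368}{23163} \left(-18585\right) = 999 - - \frac{15640930680}{1103} = 999 + \frac{15640930680}{1103} = \frac{15642032577}{1103}$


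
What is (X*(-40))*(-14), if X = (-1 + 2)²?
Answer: 560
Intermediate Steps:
X = 1 (X = 1² = 1)
(X*(-40))*(-14) = (1*(-40))*(-14) = -40*(-14) = 560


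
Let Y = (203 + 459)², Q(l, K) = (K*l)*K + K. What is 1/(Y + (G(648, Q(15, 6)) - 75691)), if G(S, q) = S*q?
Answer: 1/716361 ≈ 1.3959e-6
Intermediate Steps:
Q(l, K) = K + l*K² (Q(l, K) = l*K² + K = K + l*K²)
Y = 438244 (Y = 662² = 438244)
1/(Y + (G(648, Q(15, 6)) - 75691)) = 1/(438244 + (648*(6*(1 + 6*15)) - 75691)) = 1/(438244 + (648*(6*(1 + 90)) - 75691)) = 1/(438244 + (648*(6*91) - 75691)) = 1/(438244 + (648*546 - 75691)) = 1/(438244 + (353808 - 75691)) = 1/(438244 + 278117) = 1/716361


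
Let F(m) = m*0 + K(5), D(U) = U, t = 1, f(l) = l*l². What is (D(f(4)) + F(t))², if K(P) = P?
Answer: 4761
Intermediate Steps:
f(l) = l³
F(m) = 5 (F(m) = m*0 + 5 = 0 + 5 = 5)
(D(f(4)) + F(t))² = (4³ + 5)² = (64 + 5)² = 69² = 4761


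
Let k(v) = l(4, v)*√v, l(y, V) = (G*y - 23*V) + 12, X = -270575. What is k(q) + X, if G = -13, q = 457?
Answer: -270575 - 10551*√457 ≈ -4.9613e+5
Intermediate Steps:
l(y, V) = 12 - 23*V - 13*y (l(y, V) = (-13*y - 23*V) + 12 = (-23*V - 13*y) + 12 = 12 - 23*V - 13*y)
k(v) = √v*(-40 - 23*v) (k(v) = (12 - 23*v - 13*4)*√v = (12 - 23*v - 52)*√v = (-40 - 23*v)*√v = √v*(-40 - 23*v))
k(q) + X = √457*(-40 - 23*457) - 270575 = √457*(-40 - 10511) - 270575 = √457*(-10551) - 270575 = -10551*√457 - 270575 = -270575 - 10551*√457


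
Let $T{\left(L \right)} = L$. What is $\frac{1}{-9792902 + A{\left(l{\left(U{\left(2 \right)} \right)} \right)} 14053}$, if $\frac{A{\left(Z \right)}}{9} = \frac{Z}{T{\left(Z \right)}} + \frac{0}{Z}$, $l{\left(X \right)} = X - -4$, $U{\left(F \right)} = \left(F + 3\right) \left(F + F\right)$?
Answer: $- \frac{1}{9666425} \approx -1.0345 \cdot 10^{-7}$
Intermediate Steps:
$U{\left(F \right)} = 2 F \left(3 + F\right)$ ($U{\left(F \right)} = \left(3 + F\right) 2 F = 2 F \left(3 + F\right)$)
$l{\left(X \right)} = 4 + X$ ($l{\left(X \right)} = X + 4 = 4 + X$)
$A{\left(Z \right)} = 9$ ($A{\left(Z \right)} = 9 \left(\frac{Z}{Z} + \frac{0}{Z}\right) = 9 \left(1 + 0\right) = 9 \cdot 1 = 9$)
$\frac{1}{-9792902 + A{\left(l{\left(U{\left(2 \right)} \right)} \right)} 14053} = \frac{1}{-9792902 + 9 \cdot 14053} = \frac{1}{-9792902 + 126477} = \frac{1}{-9666425} = - \frac{1}{9666425}$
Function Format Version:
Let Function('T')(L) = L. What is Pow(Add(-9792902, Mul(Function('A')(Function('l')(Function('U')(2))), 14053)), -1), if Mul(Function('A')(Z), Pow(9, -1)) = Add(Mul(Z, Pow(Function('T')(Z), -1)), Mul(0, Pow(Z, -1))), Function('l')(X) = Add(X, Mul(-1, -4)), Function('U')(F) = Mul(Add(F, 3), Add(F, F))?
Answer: Rational(-1, 9666425) ≈ -1.0345e-7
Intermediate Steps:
Function('U')(F) = Mul(2, F, Add(3, F)) (Function('U')(F) = Mul(Add(3, F), Mul(2, F)) = Mul(2, F, Add(3, F)))
Function('l')(X) = Add(4, X) (Function('l')(X) = Add(X, 4) = Add(4, X))
Function('A')(Z) = 9 (Function('A')(Z) = Mul(9, Add(Mul(Z, Pow(Z, -1)), Mul(0, Pow(Z, -1)))) = Mul(9, Add(1, 0)) = Mul(9, 1) = 9)
Pow(Add(-9792902, Mul(Function('A')(Function('l')(Function('U')(2))), 14053)), -1) = Pow(Add(-9792902, Mul(9, 14053)), -1) = Pow(Add(-9792902, 126477), -1) = Pow(-9666425, -1) = Rational(-1, 9666425)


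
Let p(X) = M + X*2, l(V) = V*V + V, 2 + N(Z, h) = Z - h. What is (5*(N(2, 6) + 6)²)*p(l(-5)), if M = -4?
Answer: 0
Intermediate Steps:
N(Z, h) = -2 + Z - h (N(Z, h) = -2 + (Z - h) = -2 + Z - h)
l(V) = V + V² (l(V) = V² + V = V + V²)
p(X) = -4 + 2*X (p(X) = -4 + X*2 = -4 + 2*X)
(5*(N(2, 6) + 6)²)*p(l(-5)) = (5*((-2 + 2 - 1*6) + 6)²)*(-4 + 2*(-5*(1 - 5))) = (5*((-2 + 2 - 6) + 6)²)*(-4 + 2*(-5*(-4))) = (5*(-6 + 6)²)*(-4 + 2*20) = (5*0²)*(-4 + 40) = (5*0)*36 = 0*36 = 0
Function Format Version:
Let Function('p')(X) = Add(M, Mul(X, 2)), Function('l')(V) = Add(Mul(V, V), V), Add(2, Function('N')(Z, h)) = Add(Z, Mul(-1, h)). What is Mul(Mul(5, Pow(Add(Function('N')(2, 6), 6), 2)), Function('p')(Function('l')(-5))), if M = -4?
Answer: 0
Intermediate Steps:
Function('N')(Z, h) = Add(-2, Z, Mul(-1, h)) (Function('N')(Z, h) = Add(-2, Add(Z, Mul(-1, h))) = Add(-2, Z, Mul(-1, h)))
Function('l')(V) = Add(V, Pow(V, 2)) (Function('l')(V) = Add(Pow(V, 2), V) = Add(V, Pow(V, 2)))
Function('p')(X) = Add(-4, Mul(2, X)) (Function('p')(X) = Add(-4, Mul(X, 2)) = Add(-4, Mul(2, X)))
Mul(Mul(5, Pow(Add(Function('N')(2, 6), 6), 2)), Function('p')(Function('l')(-5))) = Mul(Mul(5, Pow(Add(Add(-2, 2, Mul(-1, 6)), 6), 2)), Add(-4, Mul(2, Mul(-5, Add(1, -5))))) = Mul(Mul(5, Pow(Add(Add(-2, 2, -6), 6), 2)), Add(-4, Mul(2, Mul(-5, -4)))) = Mul(Mul(5, Pow(Add(-6, 6), 2)), Add(-4, Mul(2, 20))) = Mul(Mul(5, Pow(0, 2)), Add(-4, 40)) = Mul(Mul(5, 0), 36) = Mul(0, 36) = 0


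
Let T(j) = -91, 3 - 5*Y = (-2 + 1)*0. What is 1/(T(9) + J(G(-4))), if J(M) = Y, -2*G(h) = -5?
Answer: -5/452 ≈ -0.011062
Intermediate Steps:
Y = 3/5 (Y = 3/5 - (-2 + 1)*0/5 = 3/5 - (-1)*0/5 = 3/5 - 1/5*0 = 3/5 + 0 = 3/5 ≈ 0.60000)
G(h) = 5/2 (G(h) = -1/2*(-5) = 5/2)
J(M) = 3/5
1/(T(9) + J(G(-4))) = 1/(-91 + 3/5) = 1/(-452/5) = -5/452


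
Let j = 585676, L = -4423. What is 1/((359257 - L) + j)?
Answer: 1/949356 ≈ 1.0533e-6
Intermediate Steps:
1/((359257 - L) + j) = 1/((359257 - 1*(-4423)) + 585676) = 1/((359257 + 4423) + 585676) = 1/(363680 + 585676) = 1/949356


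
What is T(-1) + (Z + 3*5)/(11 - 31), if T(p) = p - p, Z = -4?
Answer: -11/20 ≈ -0.55000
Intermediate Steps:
T(p) = 0
T(-1) + (Z + 3*5)/(11 - 31) = 0 + (-4 + 3*5)/(11 - 31) = 0 + (-4 + 15)/(-20) = 0 + 11*(-1/20) = 0 - 11/20 = -11/20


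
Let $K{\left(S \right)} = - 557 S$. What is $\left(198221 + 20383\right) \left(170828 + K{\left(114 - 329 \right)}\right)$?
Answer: $63522606132$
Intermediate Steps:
$\left(198221 + 20383\right) \left(170828 + K{\left(114 - 329 \right)}\right) = \left(198221 + 20383\right) \left(170828 - 557 \left(114 - 329\right)\right) = 218604 \left(170828 - 557 \left(114 - 329\right)\right) = 218604 \left(170828 - -119755\right) = 218604 \left(170828 + 119755\right) = 218604 \cdot 290583 = 63522606132$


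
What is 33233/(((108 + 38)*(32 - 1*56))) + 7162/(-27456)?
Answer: -9766051/1002144 ≈ -9.7452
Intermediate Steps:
33233/(((108 + 38)*(32 - 1*56))) + 7162/(-27456) = 33233/((146*(32 - 56))) + 7162*(-1/27456) = 33233/((146*(-24))) - 3581/13728 = 33233/(-3504) - 3581/13728 = 33233*(-1/3504) - 3581/13728 = -33233/3504 - 3581/13728 = -9766051/1002144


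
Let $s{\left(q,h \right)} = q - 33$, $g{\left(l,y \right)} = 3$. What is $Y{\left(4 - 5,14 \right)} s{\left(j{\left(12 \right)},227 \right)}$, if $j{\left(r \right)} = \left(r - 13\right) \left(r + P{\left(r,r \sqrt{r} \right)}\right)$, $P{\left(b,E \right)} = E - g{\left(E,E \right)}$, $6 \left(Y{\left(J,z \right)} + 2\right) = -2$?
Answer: $98 + 56 \sqrt{3} \approx 194.99$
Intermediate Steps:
$Y{\left(J,z \right)} = - \frac{7}{3}$ ($Y{\left(J,z \right)} = -2 + \frac{1}{6} \left(-2\right) = -2 - \frac{1}{3} = - \frac{7}{3}$)
$P{\left(b,E \right)} = -3 + E$ ($P{\left(b,E \right)} = E - 3 = -3 + E$)
$j{\left(r \right)} = \left(-13 + r\right) \left(-3 + r + r^{\frac{3}{2}}\right)$ ($j{\left(r \right)} = \left(r - 13\right) \left(r + \left(-3 + r \sqrt{r}\right)\right) = \left(-13 + r\right) \left(r + \left(-3 + r^{\frac{3}{2}}\right)\right) = \left(-13 + r\right) \left(-3 + r + r^{\frac{3}{2}}\right)$)
$s{\left(q,h \right)} = -33 + q$ ($s{\left(q,h \right)} = q - 33 = -33 + q$)
$Y{\left(4 - 5,14 \right)} s{\left(j{\left(12 \right)},227 \right)} = - \frac{7 \left(-33 + \left(39 + 12^{2} + 12^{\frac{5}{2}} - 192 - 13 \cdot 12^{\frac{3}{2}}\right)\right)}{3} = - \frac{7 \left(-33 + \left(39 + 144 + 288 \sqrt{3} - 192 - 13 \cdot 24 \sqrt{3}\right)\right)}{3} = - \frac{7 \left(-33 + \left(39 + 144 + 288 \sqrt{3} - 192 - 312 \sqrt{3}\right)\right)}{3} = - \frac{7 \left(-33 - \left(9 + 24 \sqrt{3}\right)\right)}{3} = - \frac{7 \left(-42 - 24 \sqrt{3}\right)}{3} = 98 + 56 \sqrt{3}$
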